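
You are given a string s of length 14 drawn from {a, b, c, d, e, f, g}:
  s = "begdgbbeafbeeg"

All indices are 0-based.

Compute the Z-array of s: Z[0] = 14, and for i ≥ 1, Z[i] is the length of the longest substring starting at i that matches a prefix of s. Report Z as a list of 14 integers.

Z[0]=14
i=1: outside box; Z[1]=0
i=2: outside box; Z[2]=0
i=3: outside box; Z[3]=0
i=4: outside box; Z[4]=0
i=5: outside box; Z[5]=1 extend→box=[5,6)
i=6: outside box; Z[6]=2 extend→box=[6,8)
i=7: min(r-i=1, Z[1]=0)=0; Z[7]=0
i=8: outside box; Z[8]=0
i=9: outside box; Z[9]=0
i=10: outside box; Z[10]=2 extend→box=[10,12)
i=11: min(r-i=1, Z[1]=0)=0; Z[11]=0
i=12: outside box; Z[12]=0
i=13: outside box; Z[13]=0

[14, 0, 0, 0, 0, 1, 2, 0, 0, 0, 2, 0, 0, 0]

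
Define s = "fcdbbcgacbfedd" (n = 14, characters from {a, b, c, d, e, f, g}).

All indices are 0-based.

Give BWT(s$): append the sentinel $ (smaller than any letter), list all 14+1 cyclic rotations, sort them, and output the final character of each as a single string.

dgdbcafbdcef$bc

rank  rotation         last
    0  $fcdbbcgacbfedd  d
    1  acbfedd$fcdbbcg  g
    2  bbcgacbfedd$fcd  d
    3  bcgacbfedd$fcdb  b
    4  bfedd$fcdbbcgac  c
    5  cbfedd$fcdbbcga  a
    6  cdbbcgacbfedd$f  f
    7  cgacbfedd$fcdbb  b
    8  d$fcdbbcgacbfed  d
    9  dbbcgacbfedd$fc  c
   10  dd$fcdbbcgacbfe  e
   11  edd$fcdbbcgacbf  f
   12  fcdbbcgacbfedd$  $
   13  fedd$fcdbbcgacb  b
   14  gacbfedd$fcdbbc  c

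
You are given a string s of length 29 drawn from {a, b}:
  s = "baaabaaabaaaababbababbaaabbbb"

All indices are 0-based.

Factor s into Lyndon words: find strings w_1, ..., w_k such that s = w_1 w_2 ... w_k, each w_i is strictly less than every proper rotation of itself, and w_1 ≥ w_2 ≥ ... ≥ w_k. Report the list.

emit factor 1: 'b' (i=0, period=1)
emit factor 2: 'aaab' (i=1, period=4)
emit factor 3: 'aaab' (i=5, period=4)
emit factor 4: 'aaaababbababbaaabbbb' (i=9, period=20)

["b", "aaab", "aaab", "aaaababbababbaaabbbb"]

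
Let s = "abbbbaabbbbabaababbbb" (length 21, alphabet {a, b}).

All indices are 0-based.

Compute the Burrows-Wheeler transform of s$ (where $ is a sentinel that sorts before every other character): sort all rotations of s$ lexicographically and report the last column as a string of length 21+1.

rank  rotation                last
    0  $abbbbaabbbbabaababbbb  b
    1  aababbbb$abbbbaabbbbab  b
    2  aabbbbabaababbbb$abbbb  b
    3  abaababbbb$abbbbaabbbb  b
    4  ababbbb$abbbbaabbbbaba  a
    5  abbbb$abbbbaabbbbabaab  b
    6  abbbbaabbbbabaababbbb$  $
    7  abbbbabaababbbb$abbbba  a
    8  b$abbbbaabbbbabaababbb  b
    9  baababbbb$abbbbaabbbba  a
   10  baabbbbabaababbbb$abbb  b
   11  babaababbbb$abbbbaabbb  b
   12  babbbb$abbbbaabbbbabaa  a
   13  bb$abbbbaabbbbabaababb  b
   14  bbaabbbbabaababbbb$abb  b
   15  bbabaababbbb$abbbbaabb  b
   16  bbb$abbbbaabbbbabaabab  b
   17  bbbaabbbbabaababbbb$ab  b
   18  bbbabaababbbb$abbbbaab  b
   19  bbbb$abbbbaabbbbabaaba  a
   20  bbbbaabbbbabaababbbb$a  a
   21  bbbbabaababbbb$abbbbaa  a

bbbbab$ababbabbbbbbaaa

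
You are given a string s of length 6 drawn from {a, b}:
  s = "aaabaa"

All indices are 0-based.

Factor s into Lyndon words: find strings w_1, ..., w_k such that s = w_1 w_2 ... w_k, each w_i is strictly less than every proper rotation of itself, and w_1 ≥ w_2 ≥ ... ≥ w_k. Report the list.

["aaab", "a", "a"]

emit factor 1: 'aaab' (i=0, period=4)
emit factor 2: 'a' (i=4, period=1)
emit factor 3: 'a' (i=5, period=1)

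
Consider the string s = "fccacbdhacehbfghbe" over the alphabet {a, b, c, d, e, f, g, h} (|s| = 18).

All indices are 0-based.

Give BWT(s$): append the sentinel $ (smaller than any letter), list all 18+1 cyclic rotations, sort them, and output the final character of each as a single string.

echchhcafabbc$bfdge

rank  rotation             last
    0  $fccacbdhacehbfghbe  e
    1  acbdhacehbfghbe$fcc  c
    2  acehbfghbe$fccacbdh  h
    3  bdhacehbfghbe$fccac  c
    4  be$fccacbdhacehbfgh  h
    5  bfghbe$fccacbdhaceh  h
    6  cacbdhacehbfghbe$fc  c
    7  cbdhacehbfghbe$fcca  a
    8  ccacbdhacehbfghbe$f  f
    9  cehbfghbe$fccacbdha  a
   10  dhacehbfghbe$fccacb  b
   11  e$fccacbdhacehbfghb  b
   12  ehbfghbe$fccacbdhac  c
   13  fccacbdhacehbfghbe$  $
   14  fghbe$fccacbdhacehb  b
   15  ghbe$fccacbdhacehbf  f
   16  hacehbfghbe$fccacbd  d
   17  hbe$fccacbdhacehbfg  g
   18  hbfghbe$fccacbdhace  e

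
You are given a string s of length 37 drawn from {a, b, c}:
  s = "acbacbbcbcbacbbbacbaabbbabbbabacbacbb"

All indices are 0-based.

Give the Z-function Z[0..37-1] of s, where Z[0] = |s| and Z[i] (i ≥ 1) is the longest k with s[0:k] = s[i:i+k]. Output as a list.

[37, 0, 0, 3, 0, 0, 0, 0, 0, 0, 0, 3, 0, 0, 0, 0, 4, 0, 0, 1, 1, 0, 0, 0, 1, 0, 0, 0, 1, 0, 7, 0, 0, 3, 0, 0, 0]

Z[0]=37
i=1: i≥r, start 0; Z[1]=0
i=2: i≥r, start 0; Z[2]=0
i=3: i≥r, start 0; Z[3]=3 extend→box=[3,6)
i=4: min(r-i=2, Z[1]=0)=0; Z[4]=0
i=5: min(r-i=1, Z[2]=0)=0; Z[5]=0
i=6: i≥r, start 0; Z[6]=0
i=7: i≥r, start 0; Z[7]=0
i=8: i≥r, start 0; Z[8]=0
i=9: i≥r, start 0; Z[9]=0
i=10: i≥r, start 0; Z[10]=0
i=11: i≥r, start 0; Z[11]=3 extend→box=[11,14)
i=12: min(r-i=2, Z[1]=0)=0; Z[12]=0
i=13: min(r-i=1, Z[2]=0)=0; Z[13]=0
i=14: i≥r, start 0; Z[14]=0
i=15: i≥r, start 0; Z[15]=0
i=16: i≥r, start 0; Z[16]=4 extend→box=[16,20)
i=17: min(r-i=3, Z[1]=0)=0; Z[17]=0
i=18: min(r-i=2, Z[2]=0)=0; Z[18]=0
i=19: min(r-i=1, Z[3]=3)=1; Z[19]=1
i=20: i≥r, start 0; Z[20]=1 extend→box=[20,21)
i=21: i≥r, start 0; Z[21]=0
i=22: i≥r, start 0; Z[22]=0
i=23: i≥r, start 0; Z[23]=0
i=24: i≥r, start 0; Z[24]=1 extend→box=[24,25)
i=25: i≥r, start 0; Z[25]=0
i=26: i≥r, start 0; Z[26]=0
i=27: i≥r, start 0; Z[27]=0
i=28: i≥r, start 0; Z[28]=1 extend→box=[28,29)
i=29: i≥r, start 0; Z[29]=0
i=30: i≥r, start 0; Z[30]=7 extend→box=[30,37)
i=31: min(r-i=6, Z[1]=0)=0; Z[31]=0
i=32: min(r-i=5, Z[2]=0)=0; Z[32]=0
i=33: min(r-i=4, Z[3]=3)=3; Z[33]=3
i=34: min(r-i=3, Z[4]=0)=0; Z[34]=0
i=35: min(r-i=2, Z[5]=0)=0; Z[35]=0
i=36: min(r-i=1, Z[6]=0)=0; Z[36]=0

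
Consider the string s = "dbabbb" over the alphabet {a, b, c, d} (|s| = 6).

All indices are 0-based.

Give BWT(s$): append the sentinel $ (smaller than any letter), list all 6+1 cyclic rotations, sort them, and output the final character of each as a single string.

bbbdba$

rank  rotation last
    0  $dbabbb  b
    1  abbb$db  b
    2  b$dbabb  b
    3  babbb$d  d
    4  bb$dbab  b
    5  bbb$dba  a
    6  dbabbb$  $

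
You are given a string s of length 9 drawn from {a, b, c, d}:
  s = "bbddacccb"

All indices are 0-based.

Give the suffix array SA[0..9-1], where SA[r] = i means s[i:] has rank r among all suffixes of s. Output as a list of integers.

rank | idx | suffix
   0 |   4 | acccb
   1 |   8 | b
   2 |   0 | bbddacccb
   3 |   1 | bddacccb
   4 |   7 | cb
   5 |   6 | ccb
   6 |   5 | cccb
   7 |   3 | dacccb
   8 |   2 | ddacccb

[4, 8, 0, 1, 7, 6, 5, 3, 2]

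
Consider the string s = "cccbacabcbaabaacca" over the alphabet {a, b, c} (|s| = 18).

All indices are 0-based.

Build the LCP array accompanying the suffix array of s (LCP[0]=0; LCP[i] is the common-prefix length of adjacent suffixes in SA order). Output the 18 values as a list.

[0, 1, 2, 1, 2, 1, 2, 0, 3, 2, 1, 0, 2, 1, 3, 1, 2, 2]

rank→(start, suffix):
  0 → (17, 'a')
  1 → (10, 'aabaacca')
  2 → (13, 'aacca')
  3 → (11, 'abaacca')
  4 → (6, 'abcbaabaacca')
  5 → (4, 'acabcbaabaacca')
  6 → (14, 'acca')
  7 → (9, 'baabaacca')
  8 → (12, 'baacca')
  9 → (3, 'bacabcbaabaacca')
  10 → (7, 'bcbaabaacca')
  11 → (16, 'ca')
  12 → (5, 'cabcbaabaacca')
  13 → (8, 'cbaabaacca')
  14 → (2, 'cbacabcbaabaacca')
  15 → (15, 'cca')
  16 → (1, 'ccbacabcbaabaacca')
  17 → (0, 'cccbacabcbaabaacca')

SA = [17, 10, 13, 11, 6, 4, 14, 9, 12, 3, 7, 16, 5, 8, 2, 15, 1, 0]
rank  pair      lcp
   1  s[17:],s[10:]  1  'a'
   2  s[10:],s[13:]  2  'aa'
   3  s[13:],s[11:]  1  'a'
   4  s[11:],s[6:]  2  'ab'
   5  s[6:],s[4:]  1  'a'
   6  s[4:],s[14:]  2  'ac'
   7  s[14:],s[9:]  0  ''
   8  s[9:],s[12:]  3  'baa'
   9  s[12:],s[3:]  2  'ba'
  10  s[3:],s[7:]  1  'b'
  11  s[7:],s[16:]  0  ''
  12  s[16:],s[5:]  2  'ca'
  13  s[5:],s[8:]  1  'c'
  14  s[8:],s[2:]  3  'cba'
  15  s[2:],s[15:]  1  'c'
  16  s[15:],s[1:]  2  'cc'
  17  s[1:],s[0:]  2  'cc'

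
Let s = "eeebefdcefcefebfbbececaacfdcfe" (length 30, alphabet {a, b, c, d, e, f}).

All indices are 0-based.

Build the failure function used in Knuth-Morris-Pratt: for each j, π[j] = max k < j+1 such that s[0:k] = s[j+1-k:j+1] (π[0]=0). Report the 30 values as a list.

π[0] = 0
j=1 s[j]='e': π[1]=1 (border 'e')
j=2 s[j]='e': π[2]=2 (border 'ee')
j=3 s[j]='b': k: 2→1→0; π[3]=0 (border '')
j=4 s[j]='e': π[4]=1 (border 'e')
j=5 s[j]='f': k: 1→0; π[5]=0 (border '')
j=6 s[j]='d': π[6]=0 (border '')
j=7 s[j]='c': π[7]=0 (border '')
j=8 s[j]='e': π[8]=1 (border 'e')
j=9 s[j]='f': k: 1→0; π[9]=0 (border '')
j=10 s[j]='c': π[10]=0 (border '')
j=11 s[j]='e': π[11]=1 (border 'e')
j=12 s[j]='f': k: 1→0; π[12]=0 (border '')
j=13 s[j]='e': π[13]=1 (border 'e')
j=14 s[j]='b': k: 1→0; π[14]=0 (border '')
j=15 s[j]='f': π[15]=0 (border '')
j=16 s[j]='b': π[16]=0 (border '')
j=17 s[j]='b': π[17]=0 (border '')
j=18 s[j]='e': π[18]=1 (border 'e')
j=19 s[j]='c': k: 1→0; π[19]=0 (border '')
j=20 s[j]='e': π[20]=1 (border 'e')
j=21 s[j]='c': k: 1→0; π[21]=0 (border '')
j=22 s[j]='a': π[22]=0 (border '')
j=23 s[j]='a': π[23]=0 (border '')
j=24 s[j]='c': π[24]=0 (border '')
j=25 s[j]='f': π[25]=0 (border '')
j=26 s[j]='d': π[26]=0 (border '')
j=27 s[j]='c': π[27]=0 (border '')
j=28 s[j]='f': π[28]=0 (border '')
j=29 s[j]='e': π[29]=1 (border 'e')

[0, 1, 2, 0, 1, 0, 0, 0, 1, 0, 0, 1, 0, 1, 0, 0, 0, 0, 1, 0, 1, 0, 0, 0, 0, 0, 0, 0, 0, 1]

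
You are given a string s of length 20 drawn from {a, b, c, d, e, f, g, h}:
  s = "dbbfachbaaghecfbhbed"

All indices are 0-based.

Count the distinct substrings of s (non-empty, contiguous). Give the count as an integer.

rank | idx | suffix
   0 |   8 | aaghecfbhbed
   1 |   4 | achbaaghecfbhbed
   2 |   9 | aghecfbhbed
   3 |   7 | baaghecfbhbed
   4 |   1 | bbfachbaaghecfbhbed
   5 |  17 | bed
   6 |   2 | bfachbaaghecfbhbed
   7 |  15 | bhbed
   8 |  13 | cfbhbed
   9 |   5 | chbaaghecfbhbed
  10 |  19 | d
  11 |   0 | dbbfachbaaghecfbhbed
  12 |  12 | ecfbhbed
  13 |  18 | ed
  14 |   3 | fachbaaghecfbhbed
  15 |  14 | fbhbed
  16 |  10 | ghecfbhbed
  17 |   6 | hbaaghecfbhbed
  18 |  16 | hbed
  19 |  11 | hecfbhbed

SA = [8, 4, 9, 7, 1, 17, 2, 15, 13, 5, 19, 0, 12, 18, 3, 14, 10, 6, 16, 11]
rank  pair      lcp
   1  s[8:],s[4:]  1  'a'
   2  s[4:],s[9:]  1  'a'
   3  s[9:],s[7:]  0  ''
   4  s[7:],s[1:]  1  'b'
   5  s[1:],s[17:]  1  'b'
   6  s[17:],s[2:]  1  'b'
   7  s[2:],s[15:]  1  'b'
   8  s[15:],s[13:]  0  ''
   9  s[13:],s[5:]  1  'c'
  10  s[5:],s[19:]  0  ''
  11  s[19:],s[0:]  1  'd'
  12  s[0:],s[12:]  0  ''
  13  s[12:],s[18:]  1  'e'
  14  s[18:],s[3:]  0  ''
  15  s[3:],s[14:]  1  'f'
  16  s[14:],s[10:]  0  ''
  17  s[10:],s[6:]  0  ''
  18  s[6:],s[16:]  2  'hb'
  19  s[16:],s[11:]  1  'h'

n(n+1)/2 = 20·21/2 = 210
Σ LCP = 0 + 1 + 1 + 0 + 1 + 1 + 1 + 1 + 0 + 1 + 0 + 1 + 0 + 1 + 0 + 1 + 0 + 0 + 2 + 1 = 13
distinct = 210 − 13 = 197

197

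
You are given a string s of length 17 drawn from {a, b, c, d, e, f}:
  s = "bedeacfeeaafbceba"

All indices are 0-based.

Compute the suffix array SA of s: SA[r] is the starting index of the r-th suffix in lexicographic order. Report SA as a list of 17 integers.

[16, 9, 4, 10, 15, 12, 0, 13, 5, 2, 8, 3, 14, 1, 7, 11, 6]

rank | idx | suffix
   0 |  16 | a
   1 |   9 | aafbceba
   2 |   4 | acfeeaafbceba
   3 |  10 | afbceba
   4 |  15 | ba
   5 |  12 | bceba
   6 |   0 | bedeacfeeaafbceba
   7 |  13 | ceba
   8 |   5 | cfeeaafbceba
   9 |   2 | deacfeeaafbceba
  10 |   8 | eaafbceba
  11 |   3 | eacfeeaafbceba
  12 |  14 | eba
  13 |   1 | edeacfeeaafbceba
  14 |   7 | eeaafbceba
  15 |  11 | fbceba
  16 |   6 | feeaafbceba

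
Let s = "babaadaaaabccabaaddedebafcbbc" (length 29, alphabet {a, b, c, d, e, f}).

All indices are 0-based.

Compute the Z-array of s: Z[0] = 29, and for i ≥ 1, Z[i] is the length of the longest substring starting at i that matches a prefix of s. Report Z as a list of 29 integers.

Z[0]=29
i=1: fresh scan; Z[1]=0
i=2: fresh scan; Z[2]=2 grow→box=[2,4)
i=3: min(r-i=1, Z[1]=0)=0; Z[3]=0
i=4: fresh scan; Z[4]=0
i=5: fresh scan; Z[5]=0
i=6: fresh scan; Z[6]=0
i=7: fresh scan; Z[7]=0
i=8: fresh scan; Z[8]=0
i=9: fresh scan; Z[9]=0
i=10: fresh scan; Z[10]=1 grow→box=[10,11)
i=11: fresh scan; Z[11]=0
i=12: fresh scan; Z[12]=0
i=13: fresh scan; Z[13]=0
i=14: fresh scan; Z[14]=2 grow→box=[14,16)
i=15: min(r-i=1, Z[1]=0)=0; Z[15]=0
i=16: fresh scan; Z[16]=0
i=17: fresh scan; Z[17]=0
i=18: fresh scan; Z[18]=0
i=19: fresh scan; Z[19]=0
i=20: fresh scan; Z[20]=0
i=21: fresh scan; Z[21]=0
i=22: fresh scan; Z[22]=2 grow→box=[22,24)
i=23: min(r-i=1, Z[1]=0)=0; Z[23]=0
i=24: fresh scan; Z[24]=0
i=25: fresh scan; Z[25]=0
i=26: fresh scan; Z[26]=1 grow→box=[26,27)
i=27: fresh scan; Z[27]=1 grow→box=[27,28)
i=28: fresh scan; Z[28]=0

[29, 0, 2, 0, 0, 0, 0, 0, 0, 0, 1, 0, 0, 0, 2, 0, 0, 0, 0, 0, 0, 0, 2, 0, 0, 0, 1, 1, 0]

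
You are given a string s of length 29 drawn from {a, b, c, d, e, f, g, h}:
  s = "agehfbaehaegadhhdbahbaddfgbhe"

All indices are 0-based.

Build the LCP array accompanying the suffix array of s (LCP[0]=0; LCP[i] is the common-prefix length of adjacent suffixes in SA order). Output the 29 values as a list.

rank | idx | suffix
   0 |  21 | addfgbhe
   1 |  12 | adhhdbahbaddfgbhe
   2 |   9 | aegadhhdbahbaddfgbhe
   3 |   6 | aehaegadhhdbahbaddfgbhe
   4 |   0 | agehfbaehaegadhhdbahbaddfgbhe
   5 |  18 | ahbaddfgbhe
   6 |  20 | baddfgbhe
   7 |   5 | baehaegadhhdbahbaddfgbhe
   8 |  17 | bahbaddfgbhe
   9 |  26 | bhe
  10 |  16 | dbahbaddfgbhe
  11 |  22 | ddfgbhe
  12 |  23 | dfgbhe
  13 |  13 | dhhdbahbaddfgbhe
  14 |  28 | e
  15 |  10 | egadhhdbahbaddfgbhe
  16 |   7 | ehaegadhhdbahbaddfgbhe
  17 |   2 | ehfbaehaegadhhdbahbaddfgbhe
  18 |   4 | fbaehaegadhhdbahbaddfgbhe
  19 |  24 | fgbhe
  20 |  11 | gadhhdbahbaddfgbhe
  21 |  25 | gbhe
  22 |   1 | gehfbaehaegadhhdbahbaddfgbhe
  23 |   8 | haegadhhdbahbaddfgbhe
  24 |  19 | hbaddfgbhe
  25 |  15 | hdbahbaddfgbhe
  26 |  27 | he
  27 |   3 | hfbaehaegadhhdbahbaddfgbhe
  28 |  14 | hhdbahbaddfgbhe

SA = [21, 12, 9, 6, 0, 18, 20, 5, 17, 26, 16, 22, 23, 13, 28, 10, 7, 2, 4, 24, 11, 25, 1, 8, 19, 15, 27, 3, 14]
[i] adj suffixes → lcp
  [1] 21/12 → 2 ('ad')
  [2] 12/9 → 1 ('a')
  [3] 9/6 → 2 ('ae')
  [4] 6/0 → 1 ('a')
  [5] 0/18 → 1 ('a')
  [6] 18/20 → 0 ('')
  [7] 20/5 → 2 ('ba')
  [8] 5/17 → 2 ('ba')
  [9] 17/26 → 1 ('b')
  [10] 26/16 → 0 ('')
  [11] 16/22 → 1 ('d')
  [12] 22/23 → 1 ('d')
  [13] 23/13 → 1 ('d')
  [14] 13/28 → 0 ('')
  [15] 28/10 → 1 ('e')
  [16] 10/7 → 1 ('e')
  [17] 7/2 → 2 ('eh')
  [18] 2/4 → 0 ('')
  [19] 4/24 → 1 ('f')
  [20] 24/11 → 0 ('')
  [21] 11/25 → 1 ('g')
  [22] 25/1 → 1 ('g')
  [23] 1/8 → 0 ('')
  [24] 8/19 → 1 ('h')
  [25] 19/15 → 1 ('h')
  [26] 15/27 → 1 ('h')
  [27] 27/3 → 1 ('h')
  [28] 3/14 → 1 ('h')

[0, 2, 1, 2, 1, 1, 0, 2, 2, 1, 0, 1, 1, 1, 0, 1, 1, 2, 0, 1, 0, 1, 1, 0, 1, 1, 1, 1, 1]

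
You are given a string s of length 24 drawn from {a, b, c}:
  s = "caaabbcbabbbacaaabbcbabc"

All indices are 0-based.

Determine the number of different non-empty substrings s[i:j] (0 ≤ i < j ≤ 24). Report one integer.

227

rank | idx | suffix
   0 |   1 | aaabbcbabbbacaaabbcbabc
   1 |  14 | aaabbcbabc
   2 |   2 | aabbcbabbbacaaabbcbabc
   3 |  15 | aabbcbabc
   4 |   8 | abbbacaaabbcbabc
   5 |   3 | abbcbabbbacaaabbcbabc
   6 |  16 | abbcbabc
   7 |  21 | abc
   8 |  12 | acaaabbcbabc
   9 |   7 | babbbacaaabbcbabc
  10 |  20 | babc
  11 |  11 | bacaaabbcbabc
  12 |  10 | bbacaaabbcbabc
  13 |   9 | bbbacaaabbcbabc
  14 |   4 | bbcbabbbacaaabbcbabc
  15 |  17 | bbcbabc
  16 |  22 | bc
  17 |   5 | bcbabbbacaaabbcbabc
  18 |  18 | bcbabc
  19 |  23 | c
  20 |   0 | caaabbcbabbbacaaabbcbabc
  21 |  13 | caaabbcbabc
  22 |   6 | cbabbbacaaabbcbabc
  23 |  19 | cbabc

SA = [1, 14, 2, 15, 8, 3, 16, 21, 12, 7, 20, 11, 10, 9, 4, 17, 22, 5, 18, 23, 0, 13, 6, 19]
i: (SA[i-1],SA[i]) lcp shared
  1: (1,14) 9 'aaabbcbab'
  2: (14,2) 2 'aa'
  3: (2,15) 8 'aabbcbab'
  4: (15,8) 1 'a'
  5: (8,3) 3 'abb'
  6: (3,16) 7 'abbcbab'
  7: (16,21) 2 'ab'
  8: (21,12) 1 'a'
  9: (12,7) 0 ''
  10: (7,20) 3 'bab'
  11: (20,11) 2 'ba'
  12: (11,10) 1 'b'
  13: (10,9) 2 'bb'
  14: (9,4) 2 'bb'
  15: (4,17) 6 'bbcbab'
  16: (17,22) 1 'b'
  17: (22,5) 2 'bc'
  18: (5,18) 5 'bcbab'
  19: (18,23) 0 ''
  20: (23,0) 1 'c'
  21: (0,13) 10 'caaabbcbab'
  22: (13,6) 1 'c'
  23: (6,19) 4 'cbab'

n(n+1)/2 = 24·25/2 = 300
Σ LCP = 0 + 9 + 2 + 8 + 1 + 3 + 7 + 2 + 1 + 0 + 3 + 2 + 1 + 2 + 2 + 6 + 1 + 2 + 5 + 0 + 1 + 10 + 1 + 4 = 73
distinct = 300 − 73 = 227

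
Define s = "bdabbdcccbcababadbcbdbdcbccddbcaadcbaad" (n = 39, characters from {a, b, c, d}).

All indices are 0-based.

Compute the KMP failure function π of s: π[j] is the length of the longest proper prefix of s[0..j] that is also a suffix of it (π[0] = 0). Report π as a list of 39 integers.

π[0] = 0
j=1 s[j]='d': π[1]=0 (border '')
j=2 s[j]='a': π[2]=0 (border '')
j=3 s[j]='b': π[3]=1 (border 'b')
j=4 s[j]='b': k: 1→0; π[4]=1 (border 'b')
j=5 s[j]='d': π[5]=2 (border 'bd')
j=6 s[j]='c': k: 2→0; π[6]=0 (border '')
j=7 s[j]='c': π[7]=0 (border '')
j=8 s[j]='c': π[8]=0 (border '')
j=9 s[j]='b': π[9]=1 (border 'b')
j=10 s[j]='c': k: 1→0; π[10]=0 (border '')
j=11 s[j]='a': π[11]=0 (border '')
j=12 s[j]='b': π[12]=1 (border 'b')
j=13 s[j]='a': k: 1→0; π[13]=0 (border '')
j=14 s[j]='b': π[14]=1 (border 'b')
j=15 s[j]='a': k: 1→0; π[15]=0 (border '')
j=16 s[j]='d': π[16]=0 (border '')
j=17 s[j]='b': π[17]=1 (border 'b')
j=18 s[j]='c': k: 1→0; π[18]=0 (border '')
j=19 s[j]='b': π[19]=1 (border 'b')
j=20 s[j]='d': π[20]=2 (border 'bd')
j=21 s[j]='b': k: 2→0; π[21]=1 (border 'b')
j=22 s[j]='d': π[22]=2 (border 'bd')
j=23 s[j]='c': k: 2→0; π[23]=0 (border '')
j=24 s[j]='b': π[24]=1 (border 'b')
j=25 s[j]='c': k: 1→0; π[25]=0 (border '')
j=26 s[j]='c': π[26]=0 (border '')
j=27 s[j]='d': π[27]=0 (border '')
j=28 s[j]='d': π[28]=0 (border '')
j=29 s[j]='b': π[29]=1 (border 'b')
j=30 s[j]='c': k: 1→0; π[30]=0 (border '')
j=31 s[j]='a': π[31]=0 (border '')
j=32 s[j]='a': π[32]=0 (border '')
j=33 s[j]='d': π[33]=0 (border '')
j=34 s[j]='c': π[34]=0 (border '')
j=35 s[j]='b': π[35]=1 (border 'b')
j=36 s[j]='a': k: 1→0; π[36]=0 (border '')
j=37 s[j]='a': π[37]=0 (border '')
j=38 s[j]='d': π[38]=0 (border '')

[0, 0, 0, 1, 1, 2, 0, 0, 0, 1, 0, 0, 1, 0, 1, 0, 0, 1, 0, 1, 2, 1, 2, 0, 1, 0, 0, 0, 0, 1, 0, 0, 0, 0, 0, 1, 0, 0, 0]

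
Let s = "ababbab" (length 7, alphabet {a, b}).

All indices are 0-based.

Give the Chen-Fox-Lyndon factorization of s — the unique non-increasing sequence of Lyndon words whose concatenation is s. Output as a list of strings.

emit factor 1: 'ababb' (i=0, period=5)
emit factor 2: 'ab' (i=5, period=2)

["ababb", "ab"]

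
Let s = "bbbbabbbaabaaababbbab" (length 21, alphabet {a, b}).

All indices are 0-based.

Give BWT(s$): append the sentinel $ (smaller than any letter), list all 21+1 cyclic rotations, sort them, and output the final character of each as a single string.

bbbabaabbaabbbabbbaab$

rank  rotation                last
    0  $bbbbabbbaabaaababbbab  b
    1  aaababbbab$bbbbabbbaab  b
    2  aabaaababbbab$bbbbabbb  b
    3  aababbbab$bbbbabbbaaba  a
    4  ab$bbbbabbbaabaaababbb  b
    5  abaaababbbab$bbbbabbba  a
    6  ababbbab$bbbbabbbaabaa  a
    7  abbbaabaaababbbab$bbbb  b
    8  abbbab$bbbbabbbaabaaab  b
    9  b$bbbbabbbaabaaababbba  a
   10  baaababbbab$bbbbabbbaa  a
   11  baabaaababbbab$bbbbabb  b
   12  bab$bbbbabbbaabaaababb  b
   13  babbbaabaaababbbab$bbb  b
   14  babbbab$bbbbabbbaabaaa  a
   15  bbaabaaababbbab$bbbbab  b
   16  bbab$bbbbabbbaabaaabab  b
   17  bbabbbaabaaababbbab$bb  b
   18  bbbaabaaababbbab$bbbba  a
   19  bbbab$bbbbabbbaabaaaba  a
   20  bbbabbbaabaaababbbab$b  b
   21  bbbbabbbaabaaababbbab$  $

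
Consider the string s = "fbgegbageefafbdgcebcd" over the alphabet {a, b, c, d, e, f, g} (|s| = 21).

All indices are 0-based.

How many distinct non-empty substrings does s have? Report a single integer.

rank | idx | suffix
   0 |  11 | afbdgcebcd
   1 |   6 | ageefafbdgcebcd
   2 |   5 | bageefafbdgcebcd
   3 |  18 | bcd
   4 |  13 | bdgcebcd
   5 |   1 | bgegbageefafbdgcebcd
   6 |  19 | cd
   7 |  16 | cebcd
   8 |  20 | d
   9 |  14 | dgcebcd
  10 |  17 | ebcd
  11 |   8 | eefafbdgcebcd
  12 |   9 | efafbdgcebcd
  13 |   3 | egbageefafbdgcebcd
  14 |  10 | fafbdgcebcd
  15 |  12 | fbdgcebcd
  16 |   0 | fbgegbageefafbdgcebcd
  17 |   4 | gbageefafbdgcebcd
  18 |  15 | gcebcd
  19 |   7 | geefafbdgcebcd
  20 |   2 | gegbageefafbdgcebcd

SA = [11, 6, 5, 18, 13, 1, 19, 16, 20, 14, 17, 8, 9, 3, 10, 12, 0, 4, 15, 7, 2]
i: (SA[i-1],SA[i]) lcp shared
  1: (11,6) 1 'a'
  2: (6,5) 0 ''
  3: (5,18) 1 'b'
  4: (18,13) 1 'b'
  5: (13,1) 1 'b'
  6: (1,19) 0 ''
  7: (19,16) 1 'c'
  8: (16,20) 0 ''
  9: (20,14) 1 'd'
  10: (14,17) 0 ''
  11: (17,8) 1 'e'
  12: (8,9) 1 'e'
  13: (9,3) 1 'e'
  14: (3,10) 0 ''
  15: (10,12) 1 'f'
  16: (12,0) 2 'fb'
  17: (0,4) 0 ''
  18: (4,15) 1 'g'
  19: (15,7) 1 'g'
  20: (7,2) 2 'ge'

n(n+1)/2 = 21·22/2 = 231
Σ LCP = 0 + 1 + 0 + 1 + 1 + 1 + 0 + 1 + 0 + 1 + 0 + 1 + 1 + 1 + 0 + 1 + 2 + 0 + 1 + 1 + 2 = 16
distinct = 231 − 16 = 215

215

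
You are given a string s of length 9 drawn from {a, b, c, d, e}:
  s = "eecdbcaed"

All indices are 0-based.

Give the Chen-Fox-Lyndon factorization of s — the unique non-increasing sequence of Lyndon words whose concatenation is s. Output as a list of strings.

["e", "e", "cd", "bc", "aed"]

emit factor 1: 'e' (i=0, period=1)
emit factor 2: 'e' (i=1, period=1)
emit factor 3: 'cd' (i=2, period=2)
emit factor 4: 'bc' (i=4, period=2)
emit factor 5: 'aed' (i=6, period=3)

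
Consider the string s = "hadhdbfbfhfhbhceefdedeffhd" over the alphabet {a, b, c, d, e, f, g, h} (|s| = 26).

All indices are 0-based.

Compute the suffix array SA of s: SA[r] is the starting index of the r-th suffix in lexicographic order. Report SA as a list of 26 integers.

rank | idx | suffix
   0 |   1 | adhdbfbfhfhbhceefdedeffhd
   1 |   5 | bfbfhfhbhceefdedeffhd
   2 |   7 | bfhfhbhceefdedeffhd
   3 |  12 | bhceefdedeffhd
   4 |  14 | ceefdedeffhd
   5 |  25 | d
   6 |   4 | dbfbfhfhbhceefdedeffhd
   7 |  18 | dedeffhd
   8 |  20 | deffhd
   9 |   2 | dhdbfbfhfhbhceefdedeffhd
  10 |  19 | edeffhd
  11 |  15 | eefdedeffhd
  12 |  16 | efdedeffhd
  13 |  21 | effhd
  14 |   6 | fbfhfhbhceefdedeffhd
  15 |  17 | fdedeffhd
  16 |  22 | ffhd
  17 |  10 | fhbhceefdedeffhd
  18 |  23 | fhd
  19 |   8 | fhfhbhceefdedeffhd
  20 |   0 | hadhdbfbfhfhbhceefdedeffhd
  21 |  11 | hbhceefdedeffhd
  22 |  13 | hceefdedeffhd
  23 |  24 | hd
  24 |   3 | hdbfbfhfhbhceefdedeffhd
  25 |   9 | hfhbhceefdedeffhd

[1, 5, 7, 12, 14, 25, 4, 18, 20, 2, 19, 15, 16, 21, 6, 17, 22, 10, 23, 8, 0, 11, 13, 24, 3, 9]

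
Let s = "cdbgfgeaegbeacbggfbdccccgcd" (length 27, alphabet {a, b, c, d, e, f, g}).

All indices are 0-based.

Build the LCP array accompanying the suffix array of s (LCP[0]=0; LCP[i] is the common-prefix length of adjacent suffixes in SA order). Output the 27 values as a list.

rank | idx | suffix
   0 |  12 | acbggfbdccccgcd
   1 |   7 | aegbeacbggfbdccccgcd
   2 |  18 | bdccccgcd
   3 |  10 | beacbggfbdccccgcd
   4 |   2 | bgfgeaegbeacbggfbdccccgcd
   5 |  14 | bggfbdccccgcd
   6 |  13 | cbggfbdccccgcd
   7 |  20 | ccccgcd
   8 |  21 | cccgcd
   9 |  22 | ccgcd
  10 |  25 | cd
  11 |   0 | cdbgfgeaegbeacbggfbdccccgcd
  12 |  23 | cgcd
  13 |  26 | d
  14 |   1 | dbgfgeaegbeacbggfbdccccgcd
  15 |  19 | dccccgcd
  16 |  11 | eacbggfbdccccgcd
  17 |   6 | eaegbeacbggfbdccccgcd
  18 |   8 | egbeacbggfbdccccgcd
  19 |  17 | fbdccccgcd
  20 |   4 | fgeaegbeacbggfbdccccgcd
  21 |   9 | gbeacbggfbdccccgcd
  22 |  24 | gcd
  23 |   5 | geaegbeacbggfbdccccgcd
  24 |  16 | gfbdccccgcd
  25 |   3 | gfgeaegbeacbggfbdccccgcd
  26 |  15 | ggfbdccccgcd

SA = [12, 7, 18, 10, 2, 14, 13, 20, 21, 22, 25, 0, 23, 26, 1, 19, 11, 6, 8, 17, 4, 9, 24, 5, 16, 3, 15]
rank  pair      lcp
   1  s[12:],s[7:]  1  'a'
   2  s[7:],s[18:]  0  ''
   3  s[18:],s[10:]  1  'b'
   4  s[10:],s[2:]  1  'b'
   5  s[2:],s[14:]  2  'bg'
   6  s[14:],s[13:]  0  ''
   7  s[13:],s[20:]  1  'c'
   8  s[20:],s[21:]  3  'ccc'
   9  s[21:],s[22:]  2  'cc'
  10  s[22:],s[25:]  1  'c'
  11  s[25:],s[0:]  2  'cd'
  12  s[0:],s[23:]  1  'c'
  13  s[23:],s[26:]  0  ''
  14  s[26:],s[1:]  1  'd'
  15  s[1:],s[19:]  1  'd'
  16  s[19:],s[11:]  0  ''
  17  s[11:],s[6:]  2  'ea'
  18  s[6:],s[8:]  1  'e'
  19  s[8:],s[17:]  0  ''
  20  s[17:],s[4:]  1  'f'
  21  s[4:],s[9:]  0  ''
  22  s[9:],s[24:]  1  'g'
  23  s[24:],s[5:]  1  'g'
  24  s[5:],s[16:]  1  'g'
  25  s[16:],s[3:]  2  'gf'
  26  s[3:],s[15:]  1  'g'

[0, 1, 0, 1, 1, 2, 0, 1, 3, 2, 1, 2, 1, 0, 1, 1, 0, 2, 1, 0, 1, 0, 1, 1, 1, 2, 1]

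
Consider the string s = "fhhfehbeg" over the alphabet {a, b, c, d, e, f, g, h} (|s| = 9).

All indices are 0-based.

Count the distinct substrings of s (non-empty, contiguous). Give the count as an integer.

41

sorted suffixes:
  #0 SA[0]=6  'beg'
  #1 SA[1]=7  'eg'
  #2 SA[2]=4  'ehbeg'
  #3 SA[3]=3  'fehbeg'
  #4 SA[4]=0  'fhhfehbeg'
  #5 SA[5]=8  'g'
  #6 SA[6]=5  'hbeg'
  #7 SA[7]=2  'hfehbeg'
  #8 SA[8]=1  'hhfehbeg'

SA = [6, 7, 4, 3, 0, 8, 5, 2, 1]
rank  pair      lcp
   1  s[6:],s[7:]  0  ''
   2  s[7:],s[4:]  1  'e'
   3  s[4:],s[3:]  0  ''
   4  s[3:],s[0:]  1  'f'
   5  s[0:],s[8:]  0  ''
   6  s[8:],s[5:]  0  ''
   7  s[5:],s[2:]  1  'h'
   8  s[2:],s[1:]  1  'h'

n(n+1)/2 = 9·10/2 = 45
Σ LCP = 0 + 0 + 1 + 0 + 1 + 0 + 0 + 1 + 1 = 4
distinct = 45 − 4 = 41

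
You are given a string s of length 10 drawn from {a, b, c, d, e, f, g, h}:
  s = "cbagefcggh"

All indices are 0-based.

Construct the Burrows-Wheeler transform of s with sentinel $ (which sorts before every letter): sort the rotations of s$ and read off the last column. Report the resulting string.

hbc$fgeacgg

rank  rotation     last
    0  $cbagefcggh  h
    1  agefcggh$cb  b
    2  bagefcggh$c  c
    3  cbagefcggh$  $
    4  cggh$cbagef  f
    5  efcggh$cbag  g
    6  fcggh$cbage  e
    7  gefcggh$cba  a
    8  ggh$cbagefc  c
    9  gh$cbagefcg  g
   10  h$cbagefcgg  g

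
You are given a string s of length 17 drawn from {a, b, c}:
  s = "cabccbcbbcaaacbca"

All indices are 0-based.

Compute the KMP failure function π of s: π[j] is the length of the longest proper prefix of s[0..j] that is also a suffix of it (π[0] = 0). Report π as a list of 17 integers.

π[0] = 0
j=1 s[j]='a': π[1]=0 (border '')
j=2 s[j]='b': π[2]=0 (border '')
j=3 s[j]='c': π[3]=1 (border 'c')
j=4 s[j]='c': k: 1→0; π[4]=1 (border 'c')
j=5 s[j]='b': k: 1→0; π[5]=0 (border '')
j=6 s[j]='c': π[6]=1 (border 'c')
j=7 s[j]='b': k: 1→0; π[7]=0 (border '')
j=8 s[j]='b': π[8]=0 (border '')
j=9 s[j]='c': π[9]=1 (border 'c')
j=10 s[j]='a': π[10]=2 (border 'ca')
j=11 s[j]='a': k: 2→0; π[11]=0 (border '')
j=12 s[j]='a': π[12]=0 (border '')
j=13 s[j]='c': π[13]=1 (border 'c')
j=14 s[j]='b': k: 1→0; π[14]=0 (border '')
j=15 s[j]='c': π[15]=1 (border 'c')
j=16 s[j]='a': π[16]=2 (border 'ca')

[0, 0, 0, 1, 1, 0, 1, 0, 0, 1, 2, 0, 0, 1, 0, 1, 2]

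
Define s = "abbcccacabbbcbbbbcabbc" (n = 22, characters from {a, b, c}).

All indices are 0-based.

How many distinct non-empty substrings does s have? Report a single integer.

sorted suffixes:
  #0 SA[0]=8  'abbbcbbbbcabbc'
  #1 SA[1]=18  'abbc'
  #2 SA[2]=0  'abbcccacabbbcbbbbcabbc'
  #3 SA[3]=6  'acabbbcbbbbcabbc'
  #4 SA[4]=13  'bbbbcabbc'
  #5 SA[5]=14  'bbbcabbc'
  #6 SA[6]=9  'bbbcbbbbcabbc'
  #7 SA[7]=19  'bbc'
  #8 SA[8]=15  'bbcabbc'
  #9 SA[9]=10  'bbcbbbbcabbc'
  #10 SA[10]=1  'bbcccacabbbcbbbbcabbc'
  #11 SA[11]=20  'bc'
  #12 SA[12]=16  'bcabbc'
  #13 SA[13]=11  'bcbbbbcabbc'
  #14 SA[14]=2  'bcccacabbbcbbbbcabbc'
  #15 SA[15]=21  'c'
  #16 SA[16]=7  'cabbbcbbbbcabbc'
  #17 SA[17]=17  'cabbc'
  #18 SA[18]=5  'cacabbbcbbbbcabbc'
  #19 SA[19]=12  'cbbbbcabbc'
  #20 SA[20]=4  'ccacabbbcbbbbcabbc'
  #21 SA[21]=3  'cccacabbbcbbbbcabbc'

SA = [8, 18, 0, 6, 13, 14, 9, 19, 15, 10, 1, 20, 16, 11, 2, 21, 7, 17, 5, 12, 4, 3]
i: (SA[i-1],SA[i]) lcp shared
  1: (8,18) 3 'abb'
  2: (18,0) 4 'abbc'
  3: (0,6) 1 'a'
  4: (6,13) 0 ''
  5: (13,14) 3 'bbb'
  6: (14,9) 4 'bbbc'
  7: (9,19) 2 'bb'
  8: (19,15) 3 'bbc'
  9: (15,10) 3 'bbc'
  10: (10,1) 3 'bbc'
  11: (1,20) 1 'b'
  12: (20,16) 2 'bc'
  13: (16,11) 2 'bc'
  14: (11,2) 2 'bc'
  15: (2,21) 0 ''
  16: (21,7) 1 'c'
  17: (7,17) 4 'cabb'
  18: (17,5) 2 'ca'
  19: (5,12) 1 'c'
  20: (12,4) 1 'c'
  21: (4,3) 2 'cc'

n(n+1)/2 = 22·23/2 = 253
Σ LCP = 0 + 3 + 4 + 1 + 0 + 3 + 4 + 2 + 3 + 3 + 3 + 1 + 2 + 2 + 2 + 0 + 1 + 4 + 2 + 1 + 1 + 2 = 44
distinct = 253 − 44 = 209

209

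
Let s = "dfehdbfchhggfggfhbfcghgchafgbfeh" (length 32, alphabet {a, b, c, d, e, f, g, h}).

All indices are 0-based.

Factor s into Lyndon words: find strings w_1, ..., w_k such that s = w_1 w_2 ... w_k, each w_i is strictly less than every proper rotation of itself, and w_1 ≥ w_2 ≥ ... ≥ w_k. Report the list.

["dfeh", "d", "bfchhggfggfh", "bfcghgch", "afgbfeh"]

emit factor 1: 'dfeh' (i=0, period=4)
emit factor 2: 'd' (i=4, period=1)
emit factor 3: 'bfchhggfggfh' (i=5, period=12)
emit factor 4: 'bfcghgch' (i=17, period=8)
emit factor 5: 'afgbfeh' (i=25, period=7)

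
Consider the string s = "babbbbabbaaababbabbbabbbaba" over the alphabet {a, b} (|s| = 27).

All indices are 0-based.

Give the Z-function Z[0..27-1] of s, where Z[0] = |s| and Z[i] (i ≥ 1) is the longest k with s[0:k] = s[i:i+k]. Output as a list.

Z[0]=27
i=1: i≥r, start 0; Z[1]=0
i=2: i≥r, start 0; Z[2]=1 grow→box=[2,3)
i=3: i≥r, start 0; Z[3]=1 grow→box=[3,4)
i=4: i≥r, start 0; Z[4]=1 grow→box=[4,5)
i=5: i≥r, start 0; Z[5]=4 grow→box=[5,9)
i=6: min(r-i=3, Z[1]=0)=0; Z[6]=0
i=7: min(r-i=2, Z[2]=1)=1; Z[7]=1
i=8: min(r-i=1, Z[3]=1)=1; Z[8]=2 grow→box=[8,10)
i=9: min(r-i=1, Z[1]=0)=0; Z[9]=0
i=10: i≥r, start 0; Z[10]=0
i=11: i≥r, start 0; Z[11]=0
i=12: i≥r, start 0; Z[12]=4 grow→box=[12,16)
i=13: min(r-i=3, Z[1]=0)=0; Z[13]=0
i=14: min(r-i=2, Z[2]=1)=1; Z[14]=1
i=15: min(r-i=1, Z[3]=1)=1; Z[15]=5 grow→box=[15,20)
i=16: min(r-i=4, Z[1]=0)=0; Z[16]=0
i=17: min(r-i=3, Z[2]=1)=1; Z[17]=1
i=18: min(r-i=2, Z[3]=1)=1; Z[18]=1
i=19: min(r-i=1, Z[4]=1)=1; Z[19]=5 grow→box=[19,24)
i=20: min(r-i=4, Z[1]=0)=0; Z[20]=0
i=21: min(r-i=3, Z[2]=1)=1; Z[21]=1
i=22: min(r-i=2, Z[3]=1)=1; Z[22]=1
i=23: min(r-i=1, Z[4]=1)=1; Z[23]=3 grow→box=[23,26)
i=24: min(r-i=2, Z[1]=0)=0; Z[24]=0
i=25: min(r-i=1, Z[2]=1)=1; Z[25]=2 grow→box=[25,27)
i=26: min(r-i=1, Z[1]=0)=0; Z[26]=0

[27, 0, 1, 1, 1, 4, 0, 1, 2, 0, 0, 0, 4, 0, 1, 5, 0, 1, 1, 5, 0, 1, 1, 3, 0, 2, 0]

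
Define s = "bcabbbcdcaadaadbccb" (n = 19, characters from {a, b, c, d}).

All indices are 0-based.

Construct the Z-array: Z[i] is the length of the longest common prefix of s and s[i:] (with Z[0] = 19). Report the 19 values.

Z[0]=19
i=1: fresh scan; Z[1]=0
i=2: fresh scan; Z[2]=0
i=3: fresh scan; Z[3]=1 grow→box=[3,4)
i=4: fresh scan; Z[4]=1 grow→box=[4,5)
i=5: fresh scan; Z[5]=2 grow→box=[5,7)
i=6: min(r-i=1, Z[1]=0)=0; Z[6]=0
i=7: fresh scan; Z[7]=0
i=8: fresh scan; Z[8]=0
i=9: fresh scan; Z[9]=0
i=10: fresh scan; Z[10]=0
i=11: fresh scan; Z[11]=0
i=12: fresh scan; Z[12]=0
i=13: fresh scan; Z[13]=0
i=14: fresh scan; Z[14]=0
i=15: fresh scan; Z[15]=2 grow→box=[15,17)
i=16: min(r-i=1, Z[1]=0)=0; Z[16]=0
i=17: fresh scan; Z[17]=0
i=18: fresh scan; Z[18]=1 grow→box=[18,19)

[19, 0, 0, 1, 1, 2, 0, 0, 0, 0, 0, 0, 0, 0, 0, 2, 0, 0, 1]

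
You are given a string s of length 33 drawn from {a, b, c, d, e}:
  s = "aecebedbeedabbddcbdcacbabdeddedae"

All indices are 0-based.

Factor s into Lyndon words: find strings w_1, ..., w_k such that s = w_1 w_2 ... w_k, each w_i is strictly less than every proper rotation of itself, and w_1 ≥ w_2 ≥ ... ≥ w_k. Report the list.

emit factor 1: 'aecebedbeed' (i=0, period=11)
emit factor 2: 'abbddcbdcacbabdeddedae' (i=11, period=22)

["aecebedbeed", "abbddcbdcacbabdeddedae"]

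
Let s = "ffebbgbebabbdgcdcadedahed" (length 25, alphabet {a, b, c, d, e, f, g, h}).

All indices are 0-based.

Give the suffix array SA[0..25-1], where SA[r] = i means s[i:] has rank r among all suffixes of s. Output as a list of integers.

rank | idx | suffix
   0 |   9 | abbdgcdcadedahed
   1 |  17 | adedahed
   2 |  21 | ahed
   3 |   8 | babbdgcdcadedahed
   4 |  10 | bbdgcdcadedahed
   5 |   3 | bbgbebabbdgcdcadedahed
   6 |  11 | bdgcdcadedahed
   7 |   6 | bebabbdgcdcadedahed
   8 |   4 | bgbebabbdgcdcadedahed
   9 |  16 | cadedahed
  10 |  14 | cdcadedahed
  11 |  24 | d
  12 |  20 | dahed
  13 |  15 | dcadedahed
  14 |  18 | dedahed
  15 |  12 | dgcdcadedahed
  16 |   7 | ebabbdgcdcadedahed
  17 |   2 | ebbgbebabbdgcdcadedahed
  18 |  23 | ed
  19 |  19 | edahed
  20 |   1 | febbgbebabbdgcdcadedahed
  21 |   0 | ffebbgbebabbdgcdcadedahed
  22 |   5 | gbebabbdgcdcadedahed
  23 |  13 | gcdcadedahed
  24 |  22 | hed

[9, 17, 21, 8, 10, 3, 11, 6, 4, 16, 14, 24, 20, 15, 18, 12, 7, 2, 23, 19, 1, 0, 5, 13, 22]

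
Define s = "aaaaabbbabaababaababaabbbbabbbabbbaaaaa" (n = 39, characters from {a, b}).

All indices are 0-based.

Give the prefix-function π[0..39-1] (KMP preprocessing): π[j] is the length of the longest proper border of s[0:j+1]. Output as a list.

[0, 1, 2, 3, 4, 0, 0, 0, 1, 0, 1, 2, 0, 1, 0, 1, 2, 0, 1, 0, 1, 2, 0, 0, 0, 0, 1, 0, 0, 0, 1, 0, 0, 0, 1, 2, 3, 4, 5]

π[0] = 0
j=1 s[j]='a': π[1]=1 (border 'a')
j=2 s[j]='a': π[2]=2 (border 'aa')
j=3 s[j]='a': π[3]=3 (border 'aaa')
j=4 s[j]='a': π[4]=4 (border 'aaaa')
j=5 s[j]='b': k: 4→3→2→1→0; π[5]=0 (border '')
j=6 s[j]='b': π[6]=0 (border '')
j=7 s[j]='b': π[7]=0 (border '')
j=8 s[j]='a': π[8]=1 (border 'a')
j=9 s[j]='b': k: 1→0; π[9]=0 (border '')
j=10 s[j]='a': π[10]=1 (border 'a')
j=11 s[j]='a': π[11]=2 (border 'aa')
j=12 s[j]='b': k: 2→1→0; π[12]=0 (border '')
j=13 s[j]='a': π[13]=1 (border 'a')
j=14 s[j]='b': k: 1→0; π[14]=0 (border '')
j=15 s[j]='a': π[15]=1 (border 'a')
j=16 s[j]='a': π[16]=2 (border 'aa')
j=17 s[j]='b': k: 2→1→0; π[17]=0 (border '')
j=18 s[j]='a': π[18]=1 (border 'a')
j=19 s[j]='b': k: 1→0; π[19]=0 (border '')
j=20 s[j]='a': π[20]=1 (border 'a')
j=21 s[j]='a': π[21]=2 (border 'aa')
j=22 s[j]='b': k: 2→1→0; π[22]=0 (border '')
j=23 s[j]='b': π[23]=0 (border '')
j=24 s[j]='b': π[24]=0 (border '')
j=25 s[j]='b': π[25]=0 (border '')
j=26 s[j]='a': π[26]=1 (border 'a')
j=27 s[j]='b': k: 1→0; π[27]=0 (border '')
j=28 s[j]='b': π[28]=0 (border '')
j=29 s[j]='b': π[29]=0 (border '')
j=30 s[j]='a': π[30]=1 (border 'a')
j=31 s[j]='b': k: 1→0; π[31]=0 (border '')
j=32 s[j]='b': π[32]=0 (border '')
j=33 s[j]='b': π[33]=0 (border '')
j=34 s[j]='a': π[34]=1 (border 'a')
j=35 s[j]='a': π[35]=2 (border 'aa')
j=36 s[j]='a': π[36]=3 (border 'aaa')
j=37 s[j]='a': π[37]=4 (border 'aaaa')
j=38 s[j]='a': π[38]=5 (border 'aaaaa')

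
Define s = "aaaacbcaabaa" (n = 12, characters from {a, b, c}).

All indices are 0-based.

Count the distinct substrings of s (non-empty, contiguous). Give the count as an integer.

64

rank→(start, suffix):
  0 → (11, 'a')
  1 → (10, 'aa')
  2 → (0, 'aaaacbcaabaa')
  3 → (1, 'aaacbcaabaa')
  4 → (7, 'aabaa')
  5 → (2, 'aacbcaabaa')
  6 → (8, 'abaa')
  7 → (3, 'acbcaabaa')
  8 → (9, 'baa')
  9 → (5, 'bcaabaa')
  10 → (6, 'caabaa')
  11 → (4, 'cbcaabaa')

SA = [11, 10, 0, 1, 7, 2, 8, 3, 9, 5, 6, 4]
i: (SA[i-1],SA[i]) lcp shared
  1: (11,10) 1 'a'
  2: (10,0) 2 'aa'
  3: (0,1) 3 'aaa'
  4: (1,7) 2 'aa'
  5: (7,2) 2 'aa'
  6: (2,8) 1 'a'
  7: (8,3) 1 'a'
  8: (3,9) 0 ''
  9: (9,5) 1 'b'
  10: (5,6) 0 ''
  11: (6,4) 1 'c'

n(n+1)/2 = 12·13/2 = 78
Σ LCP = 0 + 1 + 2 + 3 + 2 + 2 + 1 + 1 + 0 + 1 + 0 + 1 = 14
distinct = 78 − 14 = 64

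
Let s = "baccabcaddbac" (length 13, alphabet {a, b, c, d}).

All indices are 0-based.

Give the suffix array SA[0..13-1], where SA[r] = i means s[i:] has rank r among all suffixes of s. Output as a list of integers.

[4, 11, 1, 7, 10, 0, 5, 12, 3, 6, 2, 9, 8]

rank | idx | suffix
   0 |   4 | abcaddbac
   1 |  11 | ac
   2 |   1 | accabcaddbac
   3 |   7 | addbac
   4 |  10 | bac
   5 |   0 | baccabcaddbac
   6 |   5 | bcaddbac
   7 |  12 | c
   8 |   3 | cabcaddbac
   9 |   6 | caddbac
  10 |   2 | ccabcaddbac
  11 |   9 | dbac
  12 |   8 | ddbac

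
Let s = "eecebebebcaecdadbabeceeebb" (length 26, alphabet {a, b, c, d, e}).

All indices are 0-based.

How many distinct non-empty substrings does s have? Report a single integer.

rank | idx | suffix
   0 |  17 | abeceeebb
   1 |  14 | adbabeceeebb
   2 |  10 | aecdadbabeceeebb
   3 |  25 | b
   4 |  16 | babeceeebb
   5 |  24 | bb
   6 |   8 | bcaecdadbabeceeebb
   7 |   6 | bebcaecdadbabeceeebb
   8 |   4 | bebebcaecdadbabeceeebb
   9 |  18 | beceeebb
  10 |   9 | caecdadbabeceeebb
  11 |  12 | cdadbabeceeebb
  12 |   2 | cebebebcaecdadbabeceeebb
  13 |  20 | ceeebb
  14 |  13 | dadbabeceeebb
  15 |  15 | dbabeceeebb
  16 |  23 | ebb
  17 |   7 | ebcaecdadbabeceeebb
  18 |   5 | ebebcaecdadbabeceeebb
  19 |   3 | ebebebcaecdadbabeceeebb
  20 |  11 | ecdadbabeceeebb
  21 |   1 | ecebebebcaecdadbabeceeebb
  22 |  19 | eceeebb
  23 |  22 | eebb
  24 |   0 | eecebebebcaecdadbabeceeebb
  25 |  21 | eeebb

SA = [17, 14, 10, 25, 16, 24, 8, 6, 4, 18, 9, 12, 2, 20, 13, 15, 23, 7, 5, 3, 11, 1, 19, 22, 0, 21]
rank  pair      lcp
   1  s[17:],s[14:]  1  'a'
   2  s[14:],s[10:]  1  'a'
   3  s[10:],s[25:]  0  ''
   4  s[25:],s[16:]  1  'b'
   5  s[16:],s[24:]  1  'b'
   6  s[24:],s[8:]  1  'b'
   7  s[8:],s[6:]  1  'b'
   8  s[6:],s[4:]  3  'beb'
   9  s[4:],s[18:]  2  'be'
  10  s[18:],s[9:]  0  ''
  11  s[9:],s[12:]  1  'c'
  12  s[12:],s[2:]  1  'c'
  13  s[2:],s[20:]  2  'ce'
  14  s[20:],s[13:]  0  ''
  15  s[13:],s[15:]  1  'd'
  16  s[15:],s[23:]  0  ''
  17  s[23:],s[7:]  2  'eb'
  18  s[7:],s[5:]  2  'eb'
  19  s[5:],s[3:]  4  'ebeb'
  20  s[3:],s[11:]  1  'e'
  21  s[11:],s[1:]  2  'ec'
  22  s[1:],s[19:]  3  'ece'
  23  s[19:],s[22:]  1  'e'
  24  s[22:],s[0:]  2  'ee'
  25  s[0:],s[21:]  2  'ee'

n(n+1)/2 = 26·27/2 = 351
Σ LCP = 0 + 1 + 1 + 0 + 1 + 1 + 1 + 1 + 3 + 2 + 0 + 1 + 1 + 2 + 0 + 1 + 0 + 2 + 2 + 4 + 1 + 2 + 3 + 1 + 2 + 2 = 35
distinct = 351 − 35 = 316

316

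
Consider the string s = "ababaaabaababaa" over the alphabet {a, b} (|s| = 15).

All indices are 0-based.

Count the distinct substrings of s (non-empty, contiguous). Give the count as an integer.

rank→(start, suffix):
  0 → (14, 'a')
  1 → (13, 'aa')
  2 → (4, 'aaabaababaa')
  3 → (5, 'aabaababaa')
  4 → (8, 'aababaa')
  5 → (11, 'abaa')
  6 → (2, 'abaaabaababaa')
  7 → (6, 'abaababaa')
  8 → (9, 'ababaa')
  9 → (0, 'ababaaabaababaa')
  10 → (12, 'baa')
  11 → (3, 'baaabaababaa')
  12 → (7, 'baababaa')
  13 → (10, 'babaa')
  14 → (1, 'babaaabaababaa')

SA = [14, 13, 4, 5, 8, 11, 2, 6, 9, 0, 12, 3, 7, 10, 1]
i: (SA[i-1],SA[i]) lcp shared
  1: (14,13) 1 'a'
  2: (13,4) 2 'aa'
  3: (4,5) 2 'aa'
  4: (5,8) 4 'aaba'
  5: (8,11) 1 'a'
  6: (11,2) 4 'abaa'
  7: (2,6) 4 'abaa'
  8: (6,9) 3 'aba'
  9: (9,0) 6 'ababaa'
  10: (0,12) 0 ''
  11: (12,3) 3 'baa'
  12: (3,7) 3 'baa'
  13: (7,10) 2 'ba'
  14: (10,1) 5 'babaa'

n(n+1)/2 = 15·16/2 = 120
Σ LCP = 0 + 1 + 2 + 2 + 4 + 1 + 4 + 4 + 3 + 6 + 0 + 3 + 3 + 2 + 5 = 40
distinct = 120 − 40 = 80

80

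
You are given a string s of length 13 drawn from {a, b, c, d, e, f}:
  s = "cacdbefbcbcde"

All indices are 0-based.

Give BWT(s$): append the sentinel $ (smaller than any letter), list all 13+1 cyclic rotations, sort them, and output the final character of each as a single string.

rank  rotation        last
    0  $cacdbefbcbcde  e
    1  acdbefbcbcde$c  c
    2  bcbcde$cacdbef  f
    3  bcde$cacdbefbc  c
    4  befbcbcde$cacd  d
    5  cacdbefbcbcde$  $
    6  cbcde$cacdbefb  b
    7  cdbefbcbcde$ca  a
    8  cde$cacdbefbcb  b
    9  dbefbcbcde$cac  c
   10  de$cacdbefbcbc  c
   11  e$cacdbefbcbcd  d
   12  efbcbcde$cacdb  b
   13  fbcbcde$cacdbe  e

ecfcd$babccdbe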